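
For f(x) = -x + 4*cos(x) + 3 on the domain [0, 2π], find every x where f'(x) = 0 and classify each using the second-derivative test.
f'(x) = -4*sin(x) - 1

Solve f'(x) = 0 on [0, 2π]:
  f'(x) = 0 ⇔ sin(x) = -1/4, i.e. x = arcsin(-1/4) + 2nπ or x = π − arcsin(-1/4) + 2nπ; keep the solutions lying in [0, 2π].
  ⇒ x = asin(1/4) + pi ≈ 3.3943, -asin(1/4) + 2*pi ≈ 6.0305

f''(x) = -4*cos(x)
Second-derivative test at each critical point:
  f''(3.3943) = 3.8730 > 0 → local minimum
  f''(6.0305) = -3.8730 < 0 → local maximum

Critical points: x = asin(1/4) + pi ≈ 3.3943 (local minimum); x = -asin(1/4) + 2*pi ≈ 6.0305 (local maximum)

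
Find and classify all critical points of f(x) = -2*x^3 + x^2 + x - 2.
f'(x) = -6*x^2 + 2*x + 1

Solve f'(x) = 0:
  6*x^2 - 2*x - 1 = 0 has no rational roots; quadratic formula: x = (2 ± √28)/12.
  ⇒ x = 1/6 - sqrt(7)/6 ≈ -0.2743, 1/6 + sqrt(7)/6 ≈ 0.6076

f''(x) = 2 - 12*x
Second-derivative test at each critical point:
  f''(-0.2743) = 5.2915 > 0 → local minimum
  f''(0.6076) = -5.2915 < 0 → local maximum

Critical points: x = 1/6 - sqrt(7)/6 ≈ -0.2743 (local minimum); x = 1/6 + sqrt(7)/6 ≈ 0.6076 (local maximum)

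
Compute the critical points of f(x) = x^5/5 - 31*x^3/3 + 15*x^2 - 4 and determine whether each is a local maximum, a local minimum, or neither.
f'(x) = x*(x^3 - 31*x + 30)

Solve f'(x) = 0:
  Factor: x^4 - 31*x^2 + 30*x = x*(x - 5)*(x - 1)*(x + 6) = 0.
  ⇒ x = -6, 0, 1, 5

f''(x) = 4*x^3 - 62*x + 30
Second-derivative test at each critical point:
  f''(-6) = -462 < 0 → local maximum
  f''(0) = 30 > 0 → local minimum
  f''(1) = -28 < 0 → local maximum
  f''(5) = 220 > 0 → local minimum

Critical points: x = -6 (local maximum); x = 0 (local minimum); x = 1 (local maximum); x = 5 (local minimum)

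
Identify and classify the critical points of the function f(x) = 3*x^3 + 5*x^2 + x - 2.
f'(x) = 9*x^2 + 10*x + 1

Solve f'(x) = 0:
  Factor: 9*x^2 + 10*x + 1 = (x + 1)*(9*x + 1) = 0.
  ⇒ x = -1, -1/9

f''(x) = 18*x + 10
Second-derivative test at each critical point:
  f''(-1) = -8 < 0 → local maximum
  f''(-1/9) = 8 > 0 → local minimum

Critical points: x = -1 (local maximum); x = -1/9 (local minimum)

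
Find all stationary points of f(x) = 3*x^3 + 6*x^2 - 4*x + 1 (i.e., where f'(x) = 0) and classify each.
f'(x) = 9*x^2 + 12*x - 4

Solve f'(x) = 0:
  9*x^2 + 12*x - 4 = 0 has no rational roots; quadratic formula: x = (-12 ± √288)/18.
  ⇒ x = -2*sqrt(2)/3 - 2/3 ≈ -1.6095, -2/3 + 2*sqrt(2)/3 ≈ 0.2761

f''(x) = 18*x + 12
Second-derivative test at each critical point:
  f''(-1.6095) = -16.9706 < 0 → local maximum
  f''(0.2761) = 16.9706 > 0 → local minimum

Critical points: x = -2*sqrt(2)/3 - 2/3 ≈ -1.6095 (local maximum); x = -2/3 + 2*sqrt(2)/3 ≈ 0.2761 (local minimum)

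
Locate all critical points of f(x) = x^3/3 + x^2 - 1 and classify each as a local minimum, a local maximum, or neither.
f'(x) = x*(x + 2)

Solve f'(x) = 0:
  Factor: x^2 + 2*x = x*(x + 2) = 0.
  ⇒ x = -2, 0

f''(x) = 2*x + 2
Second-derivative test at each critical point:
  f''(-2) = -2 < 0 → local maximum
  f''(0) = 2 > 0 → local minimum

Critical points: x = -2 (local maximum); x = 0 (local minimum)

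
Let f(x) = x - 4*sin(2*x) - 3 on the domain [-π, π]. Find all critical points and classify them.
f'(x) = 1 - 8*cos(2*x)

Solve f'(x) = 0 on [-π, π]:
  f'(x) = 0 ⇔ cos(2*x) = 1/8, i.e. 2*x = ±arccos(1/8) + 2nπ; keep the solutions lying in [-π, π].
  ⇒ x = -pi + acos(1/8)/2 ≈ -2.4189, -acos(1/8)/2 ≈ -0.7227, acos(1/8)/2 ≈ 0.7227, pi - acos(1/8)/2 ≈ 2.4189

f''(x) = 16*sin(2*x)
Second-derivative test at each critical point:
  f''(-2.4189) = 15.8745 > 0 → local minimum
  f''(-0.7227) = -15.8745 < 0 → local maximum
  f''(0.7227) = 15.8745 > 0 → local minimum
  f''(2.4189) = -15.8745 < 0 → local maximum

Critical points: x = -pi + acos(1/8)/2 ≈ -2.4189 (local minimum); x = -acos(1/8)/2 ≈ -0.7227 (local maximum); x = acos(1/8)/2 ≈ 0.7227 (local minimum); x = pi - acos(1/8)/2 ≈ 2.4189 (local maximum)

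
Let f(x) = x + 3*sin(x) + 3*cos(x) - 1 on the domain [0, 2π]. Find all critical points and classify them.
f'(x) = 3*sqrt(2)*cos(x + pi/4) + 1

Solve f'(x) = 0 on [0, 2π]:
  f'(x) = 0 ⇔ -3*sin(x) + 3*cos(x) = -1. Write the left side as R·cos(x + φ) with R = √(3² + 3²) = 3*sqrt(2), cos φ = sqrt(2)/2, sin φ = sqrt(2)/2; then cos(x + φ) = -sqrt(2)/6. Solve for x and keep the solutions lying in [0, 2π].
  ⇒ x = atan((1 + sqrt(17))/(-1 + sqrt(17))) ≈ 1.0233, atan((1 - sqrt(17))/(-sqrt(17) - 1)) + pi ≈ 3.6890

f''(x) = -3*sqrt(2)*sin(x + pi/4)
Second-derivative test at each critical point:
  f''(1.0233) = -4.1231 < 0 → local maximum
  f''(3.6890) = 4.1231 > 0 → local minimum

Critical points: x = atan((1 + sqrt(17))/(-1 + sqrt(17))) ≈ 1.0233 (local maximum); x = atan((1 - sqrt(17))/(-sqrt(17) - 1)) + pi ≈ 3.6890 (local minimum)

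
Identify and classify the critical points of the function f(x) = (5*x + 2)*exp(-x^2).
f'(x) = (-2*x*(5*x + 2) + 5)*exp(-x^2)

Solve f'(x) = 0:
  f'(x) = (-10*x^2 - 4*x + 5)·exp(-x^2) and exp(-x^2) > 0 for every x, so f'(x) = 0 ⇔ -10*x^2 - 4*x + 5 = 0.
  10*x^2 + 4*x - 5 = 0 has no rational roots; quadratic formula: x = (-4 ± √216)/20.
  ⇒ x = -3*sqrt(6)/10 - 1/5 ≈ -0.9348, -1/5 + 3*sqrt(6)/10 ≈ 0.5348

f''(x) = 2*(2*x^2*(5*x + 2) - 15*x - 2)*exp(-x^2)
Second-derivative test at each critical point:
  f''(-0.9348) = 6.1331 > 0 → local minimum
  f''(0.5348) = -11.0406 < 0 → local maximum

Critical points: x = -3*sqrt(6)/10 - 1/5 ≈ -0.9348 (local minimum); x = -1/5 + 3*sqrt(6)/10 ≈ 0.5348 (local maximum)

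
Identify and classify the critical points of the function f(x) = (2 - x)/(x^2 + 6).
f'(x) = (-x^2 + 2*x*(x - 2) - 6)/(x^2 + 6)^2

Solve f'(x) = 0:
  f'(x) = (x^2 - 4*x - 6)/(x^2 + 6)^2; the denominator is positive wherever f is defined, so f'(x) = 0 ⇔ x^2 - 4*x - 6 = 0.
  x^2 - 4*x - 6 = 0 has no rational roots; quadratic formula: x = (4 ± √40)/2.
  ⇒ x = 2 - sqrt(10) ≈ -1.1623, 2 + sqrt(10) ≈ 5.1623

f''(x) = 2*(4*x^2*(2 - x) + (3*x - 2)*(x^2 + 6))/(x^2 + 6)^3
Second-derivative test at each critical point:
  f''(-1.1623) = -0.1170 < 0 → local maximum
  f''(5.1623) = 0.0059 > 0 → local minimum

Critical points: x = 2 - sqrt(10) ≈ -1.1623 (local maximum); x = 2 + sqrt(10) ≈ 5.1623 (local minimum)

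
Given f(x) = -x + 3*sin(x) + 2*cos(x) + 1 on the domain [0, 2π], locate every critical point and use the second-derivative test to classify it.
f'(x) = -2*sin(x) + 3*cos(x) - 1

Solve f'(x) = 0 on [0, 2π]:
  f'(x) = 0 ⇔ -2*sin(x) + 3*cos(x) = 1. Write the left side as R·cos(x + φ) with R = √(3² + 2²) = sqrt(13), cos φ = 3*sqrt(13)/13, sin φ = 2*sqrt(13)/13; then cos(x + φ) = sqrt(13)/13. Solve for x and keep the solutions lying in [0, 2π].
  ⇒ x = atan((-2 + 6*sqrt(3))/(3 + 4*sqrt(3))) ≈ 0.7018, atan((-6*sqrt(3) - 2)/(3 - 4*sqrt(3))) + pi ≈ 4.4054

f''(x) = -3*sin(x) - 2*cos(x)
Second-derivative test at each critical point:
  f''(0.7018) = -3.4641 < 0 → local maximum
  f''(4.4054) = 3.4641 > 0 → local minimum

Critical points: x = atan((-2 + 6*sqrt(3))/(3 + 4*sqrt(3))) ≈ 0.7018 (local maximum); x = atan((-6*sqrt(3) - 2)/(3 - 4*sqrt(3))) + pi ≈ 4.4054 (local minimum)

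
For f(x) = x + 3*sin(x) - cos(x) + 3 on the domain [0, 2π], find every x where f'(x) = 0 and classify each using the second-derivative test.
f'(x) = sin(x) + 3*cos(x) + 1

Solve f'(x) = 0 on [0, 2π]:
  f'(x) = 0 ⇔ sin(x) + 3*cos(x) = -1. Write the left side as R·cos(x + φ) with R = √(3² + (-1)²) = sqrt(10), cos φ = 3*sqrt(10)/10, sin φ = -sqrt(10)/10; then cos(x + φ) = -sqrt(10)/10. Solve for x and keep the solutions lying in [0, 2π].
  ⇒ x = pi - atan(4/3) ≈ 2.2143, 3*pi/2 ≈ 4.7124

f''(x) = -3*sin(x) + cos(x)
Second-derivative test at each critical point:
  f''(2.2143) = -3 < 0 → local maximum
  f''(4.7124) = 3 > 0 → local minimum

Critical points: x = pi - atan(4/3) ≈ 2.2143 (local maximum); x = 3*pi/2 ≈ 4.7124 (local minimum)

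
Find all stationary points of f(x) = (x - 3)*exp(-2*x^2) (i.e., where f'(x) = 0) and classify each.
f'(x) = (-4*x*(x - 3) + 1)*exp(-2*x^2)

Solve f'(x) = 0:
  f'(x) = (-4*x^2 + 12*x + 1)·exp(-2*x^2) and exp(-2*x^2) > 0 for every x, so f'(x) = 0 ⇔ -4*x^2 + 12*x + 1 = 0.
  4*x^2 - 12*x - 1 = 0 has no rational roots; quadratic formula: x = (12 ± √160)/8.
  ⇒ x = 3/2 - sqrt(10)/2 ≈ -0.0811, 3/2 + sqrt(10)/2 ≈ 3.0811

f''(x) = 4*(4*x^2*(x - 3) - 3*x + 3)*exp(-2*x^2)
Second-derivative test at each critical point:
  f''(-0.0811) = 12.4837 > 0 → local minimum
  f''(3.0811) = -7.181e-08 < 0 → local maximum

Critical points: x = 3/2 - sqrt(10)/2 ≈ -0.0811 (local minimum); x = 3/2 + sqrt(10)/2 ≈ 3.0811 (local maximum)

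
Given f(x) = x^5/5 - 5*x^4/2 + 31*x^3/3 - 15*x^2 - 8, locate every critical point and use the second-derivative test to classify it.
f'(x) = x*(x^3 - 10*x^2 + 31*x - 30)

Solve f'(x) = 0:
  Factor: x^4 - 10*x^3 + 31*x^2 - 30*x = x*(x - 5)*(x - 3)*(x - 2) = 0.
  ⇒ x = 0, 2, 3, 5

f''(x) = 4*x^3 - 30*x^2 + 62*x - 30
Second-derivative test at each critical point:
  f''(0) = -30 < 0 → local maximum
  f''(2) = 6 > 0 → local minimum
  f''(3) = -6 < 0 → local maximum
  f''(5) = 30 > 0 → local minimum

Critical points: x = 0 (local maximum); x = 2 (local minimum); x = 3 (local maximum); x = 5 (local minimum)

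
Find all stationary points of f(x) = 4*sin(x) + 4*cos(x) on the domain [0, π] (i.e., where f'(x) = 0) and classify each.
f'(x) = 4*sqrt(2)*cos(x + pi/4)

Solve f'(x) = 0 on [0, π]:
  f'(x) = 0 ⇔ 4*cos(x) = 4*sin(x) ⇔ tan(x) = 1, i.e. x = arctan(1) + nπ; keep the solutions lying in [0, π].
  ⇒ x = pi/4 ≈ 0.7854

f''(x) = -4*sqrt(2)*sin(x + pi/4)
Second-derivative test at each critical point:
  f''(0.7854) = -5.6569 < 0 → local maximum

Critical points: x = pi/4 ≈ 0.7854 (local maximum)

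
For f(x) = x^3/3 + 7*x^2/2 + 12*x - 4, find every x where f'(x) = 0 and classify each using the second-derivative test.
f'(x) = x^2 + 7*x + 12

Solve f'(x) = 0:
  Factor: x^2 + 7*x + 12 = (x + 3)*(x + 4) = 0.
  ⇒ x = -4, -3

f''(x) = 2*x + 7
Second-derivative test at each critical point:
  f''(-4) = -1 < 0 → local maximum
  f''(-3) = 1 > 0 → local minimum

Critical points: x = -4 (local maximum); x = -3 (local minimum)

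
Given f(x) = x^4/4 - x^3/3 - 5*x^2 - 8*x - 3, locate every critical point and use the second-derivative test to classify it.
f'(x) = x^3 - x^2 - 10*x - 8

Solve f'(x) = 0:
  Factor: x^3 - x^2 - 10*x - 8 = (x - 4)*(x + 1)*(x + 2) = 0.
  ⇒ x = -2, -1, 4

f''(x) = 3*x^2 - 2*x - 10
Second-derivative test at each critical point:
  f''(-2) = 6 > 0 → local minimum
  f''(-1) = -5 < 0 → local maximum
  f''(4) = 30 > 0 → local minimum

Critical points: x = -2 (local minimum); x = -1 (local maximum); x = 4 (local minimum)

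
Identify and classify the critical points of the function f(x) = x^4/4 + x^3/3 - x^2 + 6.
f'(x) = x*(x^2 + x - 2)

Solve f'(x) = 0:
  Factor: x^3 + x^2 - 2*x = x*(x - 1)*(x + 2) = 0.
  ⇒ x = -2, 0, 1

f''(x) = 3*x^2 + 2*x - 2
Second-derivative test at each critical point:
  f''(-2) = 6 > 0 → local minimum
  f''(0) = -2 < 0 → local maximum
  f''(1) = 3 > 0 → local minimum

Critical points: x = -2 (local minimum); x = 0 (local maximum); x = 1 (local minimum)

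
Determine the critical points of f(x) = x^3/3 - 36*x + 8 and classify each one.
f'(x) = x^2 - 36

Solve f'(x) = 0:
  Factor: x^2 - 36 = (x - 6)*(x + 6) = 0.
  ⇒ x = -6, 6

f''(x) = 2*x
Second-derivative test at each critical point:
  f''(-6) = -12 < 0 → local maximum
  f''(6) = 12 > 0 → local minimum

Critical points: x = -6 (local maximum); x = 6 (local minimum)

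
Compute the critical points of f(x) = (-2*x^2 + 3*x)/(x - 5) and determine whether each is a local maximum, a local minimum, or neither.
f'(x) = (-2*x^2 + 20*x - 15)/(x^2 - 10*x + 25)

Solve f'(x) = 0:
  f'(x) = -(2*x^2 - 20*x + 15)/(x - 5)^2; the denominator is positive wherever f is defined, so f'(x) = 0 ⇔ -2*x^2 + 20*x - 15 = 0.
  2*x^2 - 20*x + 15 = 0 has no rational roots; quadratic formula: x = (20 ± √280)/4.
  ⇒ x = 5 - sqrt(70)/2 ≈ 0.8167, sqrt(70)/2 + 5 ≈ 9.1833

f''(x) = -70/(x^3 - 15*x^2 + 75*x - 125)
Second-derivative test at each critical point:
  f''(0.8167) = 0.9562 > 0 → local minimum
  f''(9.1833) = -0.9562 < 0 → local maximum

Critical points: x = 5 - sqrt(70)/2 ≈ 0.8167 (local minimum); x = sqrt(70)/2 + 5 ≈ 9.1833 (local maximum)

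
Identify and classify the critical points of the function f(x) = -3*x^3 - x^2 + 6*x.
f'(x) = -9*x^2 - 2*x + 6

Solve f'(x) = 0:
  9*x^2 + 2*x - 6 = 0 has no rational roots; quadratic formula: x = (-2 ± √220)/18.
  ⇒ x = -sqrt(55)/9 - 1/9 ≈ -0.9351, -1/9 + sqrt(55)/9 ≈ 0.7129

f''(x) = -18*x - 2
Second-derivative test at each critical point:
  f''(-0.9351) = 14.8324 > 0 → local minimum
  f''(0.7129) = -14.8324 < 0 → local maximum

Critical points: x = -sqrt(55)/9 - 1/9 ≈ -0.9351 (local minimum); x = -1/9 + sqrt(55)/9 ≈ 0.7129 (local maximum)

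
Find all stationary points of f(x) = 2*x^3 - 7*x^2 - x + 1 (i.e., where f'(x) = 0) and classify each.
f'(x) = 6*x^2 - 14*x - 1

Solve f'(x) = 0:
  6*x^2 - 14*x - 1 = 0 has no rational roots; quadratic formula: x = (14 ± √220)/12.
  ⇒ x = 7/6 - sqrt(55)/6 ≈ -0.0694, 7/6 + sqrt(55)/6 ≈ 2.4027

f''(x) = 12*x - 14
Second-derivative test at each critical point:
  f''(-0.0694) = -14.8324 < 0 → local maximum
  f''(2.4027) = 14.8324 > 0 → local minimum

Critical points: x = 7/6 - sqrt(55)/6 ≈ -0.0694 (local maximum); x = 7/6 + sqrt(55)/6 ≈ 2.4027 (local minimum)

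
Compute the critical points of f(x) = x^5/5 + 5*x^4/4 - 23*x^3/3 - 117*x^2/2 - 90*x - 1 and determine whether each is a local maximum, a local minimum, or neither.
f'(x) = x^4 + 5*x^3 - 23*x^2 - 117*x - 90

Solve f'(x) = 0:
  Factor: x^4 + 5*x^3 - 23*x^2 - 117*x - 90 = (x - 5)*(x + 1)*(x + 3)*(x + 6) = 0.
  ⇒ x = -6, -3, -1, 5

f''(x) = 4*x^3 + 15*x^2 - 46*x - 117
Second-derivative test at each critical point:
  f''(-6) = -165 < 0 → local maximum
  f''(-3) = 48 > 0 → local minimum
  f''(-1) = -60 < 0 → local maximum
  f''(5) = 528 > 0 → local minimum

Critical points: x = -6 (local maximum); x = -3 (local minimum); x = -1 (local maximum); x = 5 (local minimum)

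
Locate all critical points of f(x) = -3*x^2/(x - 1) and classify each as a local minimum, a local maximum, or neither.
f'(x) = 3*x*(2 - x)/(x - 1)^2

Solve f'(x) = 0:
  f'(x) = -3*x*(x - 2)/(x - 1)^2; the denominator is positive wherever f is defined, so f'(x) = 0 ⇔ -3*x^2 + 6*x = 0.
  Factor: -3*x^2 + 6*x = -3*x*(x - 2) = 0.
  ⇒ x = 0, 2

f''(x) = -6/(x^3 - 3*x^2 + 3*x - 1)
Second-derivative test at each critical point:
  f''(0) = 6 > 0 → local minimum
  f''(2) = -6 < 0 → local maximum

Critical points: x = 0 (local minimum); x = 2 (local maximum)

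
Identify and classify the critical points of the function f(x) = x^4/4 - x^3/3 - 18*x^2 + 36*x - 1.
f'(x) = x^3 - x^2 - 36*x + 36

Solve f'(x) = 0:
  Factor: x^3 - x^2 - 36*x + 36 = (x - 6)*(x - 1)*(x + 6) = 0.
  ⇒ x = -6, 1, 6

f''(x) = 3*x^2 - 2*x - 36
Second-derivative test at each critical point:
  f''(-6) = 84 > 0 → local minimum
  f''(1) = -35 < 0 → local maximum
  f''(6) = 60 > 0 → local minimum

Critical points: x = -6 (local minimum); x = 1 (local maximum); x = 6 (local minimum)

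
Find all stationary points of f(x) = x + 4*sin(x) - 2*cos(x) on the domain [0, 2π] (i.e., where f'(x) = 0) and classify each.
f'(x) = 2*sin(x) + 4*cos(x) + 1

Solve f'(x) = 0 on [0, 2π]:
  f'(x) = 0 ⇔ 2*sin(x) + 4*cos(x) = -1. Write the left side as R·cos(x + φ) with R = √(4² + (-2)²) = 2*sqrt(5), cos φ = 2*sqrt(5)/5, sin φ = -sqrt(5)/5; then cos(x + φ) = -sqrt(5)/10. Solve for x and keep the solutions lying in [0, 2π].
  ⇒ x = atan((-1 + 2*sqrt(19))/(-sqrt(19) - 2)) + pi ≈ 2.2600, atan((-2*sqrt(19) - 1)/(-2 + sqrt(19))) + 2*pi ≈ 4.9505

f''(x) = -4*sin(x) + 2*cos(x)
Second-derivative test at each critical point:
  f''(2.2600) = -4.3589 < 0 → local maximum
  f''(4.9505) = 4.3589 > 0 → local minimum

Critical points: x = atan((-1 + 2*sqrt(19))/(-sqrt(19) - 2)) + pi ≈ 2.2600 (local maximum); x = atan((-2*sqrt(19) - 1)/(-2 + sqrt(19))) + 2*pi ≈ 4.9505 (local minimum)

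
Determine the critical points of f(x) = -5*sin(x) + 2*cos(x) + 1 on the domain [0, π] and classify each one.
f'(x) = -2*sin(x) - 5*cos(x)

Solve f'(x) = 0 on [0, π]:
  f'(x) = 0 ⇔ -5*cos(x) = 2*sin(x) ⇔ tan(x) = -5/2, i.e. x = arctan(-5/2) + nπ; keep the solutions lying in [0, π].
  ⇒ x = pi - atan(5/2) ≈ 1.9513

f''(x) = 5*sin(x) - 2*cos(x)
Second-derivative test at each critical point:
  f''(1.9513) = 5.3852 > 0 → local minimum

Critical points: x = pi - atan(5/2) ≈ 1.9513 (local minimum)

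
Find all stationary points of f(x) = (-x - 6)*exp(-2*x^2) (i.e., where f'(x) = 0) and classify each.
f'(x) = (4*x*(x + 6) - 1)*exp(-2*x^2)

Solve f'(x) = 0:
  f'(x) = (4*x^2 + 24*x - 1)·exp(-2*x^2) and exp(-2*x^2) > 0 for every x, so f'(x) = 0 ⇔ 4*x^2 + 24*x - 1 = 0.
  4*x^2 + 24*x - 1 = 0 has no rational roots; quadratic formula: x = (-24 ± √592)/8.
  ⇒ x = -sqrt(37)/2 - 3 ≈ -6.0414, -3 + sqrt(37)/2 ≈ 0.0414

f''(x) = 4*(-4*x^2*(x + 6) + 3*x + 6)*exp(-2*x^2)
Second-derivative test at each critical point:
  f''(-6.0414) = -4.832e-31 < 0 → local maximum
  f''(0.0414) = 24.2479 > 0 → local minimum

Critical points: x = -sqrt(37)/2 - 3 ≈ -6.0414 (local maximum); x = -3 + sqrt(37)/2 ≈ 0.0414 (local minimum)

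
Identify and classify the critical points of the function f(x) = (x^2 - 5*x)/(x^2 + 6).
f'(x) = (5*x^2 + 12*x - 30)/(x^4 + 12*x^2 + 36)

Solve f'(x) = 0:
  f'(x) = (5*x^2 + 12*x - 30)/(x^2 + 6)^2; the denominator is positive wherever f is defined, so f'(x) = 0 ⇔ 5*x^2 + 12*x - 30 = 0.
  5*x^2 + 12*x - 30 = 0 has no rational roots; quadratic formula: x = (-12 ± √744)/10.
  ⇒ x = -sqrt(186)/5 - 6/5 ≈ -3.9276, -6/5 + sqrt(186)/5 ≈ 1.5276

f''(x) = 2*(-5*x^3 - 18*x^2 + 90*x + 36)/(x^6 + 18*x^4 + 108*x^2 + 216)
Second-derivative test at each critical point:
  f''(-3.9276) = -0.0594 < 0 → local maximum
  f''(1.5276) = 0.3927 > 0 → local minimum

Critical points: x = -sqrt(186)/5 - 6/5 ≈ -3.9276 (local maximum); x = -6/5 + sqrt(186)/5 ≈ 1.5276 (local minimum)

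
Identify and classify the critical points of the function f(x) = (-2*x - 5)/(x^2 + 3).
f'(x) = 2*(x^2 + 5*x - 3)/(x^4 + 6*x^2 + 9)

Solve f'(x) = 0:
  f'(x) = 2*(x^2 + 5*x - 3)/(x^2 + 3)^2; the denominator is positive wherever f is defined, so f'(x) = 0 ⇔ 2*x^2 + 10*x - 6 = 0.
  Factor: 2*x^2 + 10*x - 6 = 2*(x^2 + 5*x - 3); x^2 + 5*x - 3 = 0 has no rational roots; quadratic formula: x = (-5 ± √37)/2.
  ⇒ x = -sqrt(37)/2 - 5/2 ≈ -5.5414, -5/2 + sqrt(37)/2 ≈ 0.5414

f''(x) = 2*(-4*x^2*(2*x + 5) + (6*x + 5)*(x^2 + 3))/(x^2 + 3)^3
Second-derivative test at each critical point:
  f''(-5.5414) = -0.0107 < 0 → local maximum
  f''(0.5414) = 1.1218 > 0 → local minimum

Critical points: x = -sqrt(37)/2 - 5/2 ≈ -5.5414 (local maximum); x = -5/2 + sqrt(37)/2 ≈ 0.5414 (local minimum)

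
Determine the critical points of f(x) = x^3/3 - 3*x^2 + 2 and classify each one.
f'(x) = x*(x - 6)

Solve f'(x) = 0:
  Factor: x^2 - 6*x = x*(x - 6) = 0.
  ⇒ x = 0, 6

f''(x) = 2*x - 6
Second-derivative test at each critical point:
  f''(0) = -6 < 0 → local maximum
  f''(6) = 6 > 0 → local minimum

Critical points: x = 0 (local maximum); x = 6 (local minimum)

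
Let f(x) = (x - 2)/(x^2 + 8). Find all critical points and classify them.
f'(x) = (x^2 - 2*x*(x - 2) + 8)/(x^2 + 8)^2

Solve f'(x) = 0:
  f'(x) = -(x^2 - 4*x - 8)/(x^2 + 8)^2; the denominator is positive wherever f is defined, so f'(x) = 0 ⇔ -x^2 + 4*x + 8 = 0.
  x^2 - 4*x - 8 = 0 has no rational roots; quadratic formula: x = (4 ± √48)/2.
  ⇒ x = 2 - 2*sqrt(3) ≈ -1.4641, 2 + 2*sqrt(3) ≈ 5.4641

f''(x) = 2*(4*x^2*(x - 2) + (2 - 3*x)*(x^2 + 8))/(x^2 + 8)^3
Second-derivative test at each critical point:
  f''(-1.4641) = 0.0673 > 0 → local minimum
  f''(5.4641) = -0.0048 < 0 → local maximum

Critical points: x = 2 - 2*sqrt(3) ≈ -1.4641 (local minimum); x = 2 + 2*sqrt(3) ≈ 5.4641 (local maximum)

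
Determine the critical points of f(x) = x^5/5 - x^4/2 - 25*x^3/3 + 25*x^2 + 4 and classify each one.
f'(x) = x*(x^3 - 2*x^2 - 25*x + 50)

Solve f'(x) = 0:
  Factor: x^4 - 2*x^3 - 25*x^2 + 50*x = x*(x - 5)*(x - 2)*(x + 5) = 0.
  ⇒ x = -5, 0, 2, 5

f''(x) = 4*x^3 - 6*x^2 - 50*x + 50
Second-derivative test at each critical point:
  f''(-5) = -350 < 0 → local maximum
  f''(0) = 50 > 0 → local minimum
  f''(2) = -42 < 0 → local maximum
  f''(5) = 150 > 0 → local minimum

Critical points: x = -5 (local maximum); x = 0 (local minimum); x = 2 (local maximum); x = 5 (local minimum)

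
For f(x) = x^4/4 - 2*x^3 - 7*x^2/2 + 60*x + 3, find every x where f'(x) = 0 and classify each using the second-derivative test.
f'(x) = x^3 - 6*x^2 - 7*x + 60

Solve f'(x) = 0:
  Factor: x^3 - 6*x^2 - 7*x + 60 = (x - 5)*(x - 4)*(x + 3) = 0.
  ⇒ x = -3, 4, 5

f''(x) = 3*x^2 - 12*x - 7
Second-derivative test at each critical point:
  f''(-3) = 56 > 0 → local minimum
  f''(4) = -7 < 0 → local maximum
  f''(5) = 8 > 0 → local minimum

Critical points: x = -3 (local minimum); x = 4 (local maximum); x = 5 (local minimum)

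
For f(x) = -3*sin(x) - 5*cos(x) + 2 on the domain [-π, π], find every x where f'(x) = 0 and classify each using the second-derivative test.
f'(x) = 5*sin(x) - 3*cos(x)

Solve f'(x) = 0 on [-π, π]:
  f'(x) = 0 ⇔ -3*cos(x) = -5*sin(x) ⇔ tan(x) = 3/5, i.e. x = arctan(3/5) + nπ; keep the solutions lying in [-π, π].
  ⇒ x = -pi + atan(3/5) ≈ -2.6012, atan(3/5) ≈ 0.5404

f''(x) = 3*sin(x) + 5*cos(x)
Second-derivative test at each critical point:
  f''(-2.6012) = -5.8310 < 0 → local maximum
  f''(0.5404) = 5.8310 > 0 → local minimum

Critical points: x = -pi + atan(3/5) ≈ -2.6012 (local maximum); x = atan(3/5) ≈ 0.5404 (local minimum)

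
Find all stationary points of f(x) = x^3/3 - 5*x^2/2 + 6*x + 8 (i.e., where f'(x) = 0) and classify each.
f'(x) = x^2 - 5*x + 6

Solve f'(x) = 0:
  Factor: x^2 - 5*x + 6 = (x - 3)*(x - 2) = 0.
  ⇒ x = 2, 3

f''(x) = 2*x - 5
Second-derivative test at each critical point:
  f''(2) = -1 < 0 → local maximum
  f''(3) = 1 > 0 → local minimum

Critical points: x = 2 (local maximum); x = 3 (local minimum)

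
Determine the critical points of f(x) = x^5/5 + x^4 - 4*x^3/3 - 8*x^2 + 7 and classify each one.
f'(x) = x*(x^3 + 4*x^2 - 4*x - 16)

Solve f'(x) = 0:
  Factor: x^4 + 4*x^3 - 4*x^2 - 16*x = x*(x - 2)*(x + 2)*(x + 4) = 0.
  ⇒ x = -4, -2, 0, 2

f''(x) = 4*x^3 + 12*x^2 - 8*x - 16
Second-derivative test at each critical point:
  f''(-4) = -48 < 0 → local maximum
  f''(-2) = 16 > 0 → local minimum
  f''(0) = -16 < 0 → local maximum
  f''(2) = 48 > 0 → local minimum

Critical points: x = -4 (local maximum); x = -2 (local minimum); x = 0 (local maximum); x = 2 (local minimum)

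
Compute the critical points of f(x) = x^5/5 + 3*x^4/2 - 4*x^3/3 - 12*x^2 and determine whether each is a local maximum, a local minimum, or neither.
f'(x) = x*(x^3 + 6*x^2 - 4*x - 24)

Solve f'(x) = 0:
  Factor: x^4 + 6*x^3 - 4*x^2 - 24*x = x*(x - 2)*(x + 2)*(x + 6) = 0.
  ⇒ x = -6, -2, 0, 2

f''(x) = 4*x^3 + 18*x^2 - 8*x - 24
Second-derivative test at each critical point:
  f''(-6) = -192 < 0 → local maximum
  f''(-2) = 32 > 0 → local minimum
  f''(0) = -24 < 0 → local maximum
  f''(2) = 64 > 0 → local minimum

Critical points: x = -6 (local maximum); x = -2 (local minimum); x = 0 (local maximum); x = 2 (local minimum)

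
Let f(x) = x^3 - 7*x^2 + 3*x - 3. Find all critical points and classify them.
f'(x) = 3*x^2 - 14*x + 3

Solve f'(x) = 0:
  3*x^2 - 14*x + 3 = 0 has no rational roots; quadratic formula: x = (14 ± √160)/6.
  ⇒ x = 7/3 - 2*sqrt(10)/3 ≈ 0.2251, 2*sqrt(10)/3 + 7/3 ≈ 4.4415

f''(x) = 6*x - 14
Second-derivative test at each critical point:
  f''(0.2251) = -12.6491 < 0 → local maximum
  f''(4.4415) = 12.6491 > 0 → local minimum

Critical points: x = 7/3 - 2*sqrt(10)/3 ≈ 0.2251 (local maximum); x = 2*sqrt(10)/3 + 7/3 ≈ 4.4415 (local minimum)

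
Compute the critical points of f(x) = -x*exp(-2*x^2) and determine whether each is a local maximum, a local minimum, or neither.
f'(x) = (4*x^2 - 1)*exp(-2*x^2)

Solve f'(x) = 0:
  f'(x) = (4*x^2 - 1)·exp(-2*x^2) and exp(-2*x^2) > 0 for every x, so f'(x) = 0 ⇔ 4*x^2 - 1 = 0.
  Factor: 4*x^2 - 1 = (2*x - 1)*(2*x + 1) = 0.
  ⇒ x = -1/2, 1/2

f''(x) = (-16*x^3 + 12*x)*exp(-2*x^2)
Second-derivative test at each critical point:
  f''(-1/2) = -2.4261 < 0 → local maximum
  f''(1/2) = 2.4261 > 0 → local minimum

Critical points: x = -1/2 (local maximum); x = 1/2 (local minimum)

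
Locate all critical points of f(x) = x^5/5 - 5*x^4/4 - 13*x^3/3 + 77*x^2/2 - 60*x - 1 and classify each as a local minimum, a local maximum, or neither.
f'(x) = x^4 - 5*x^3 - 13*x^2 + 77*x - 60

Solve f'(x) = 0:
  Factor: x^4 - 5*x^3 - 13*x^2 + 77*x - 60 = (x - 5)*(x - 3)*(x - 1)*(x + 4) = 0.
  ⇒ x = -4, 1, 3, 5

f''(x) = 4*x^3 - 15*x^2 - 26*x + 77
Second-derivative test at each critical point:
  f''(-4) = -315 < 0 → local maximum
  f''(1) = 40 > 0 → local minimum
  f''(3) = -28 < 0 → local maximum
  f''(5) = 72 > 0 → local minimum

Critical points: x = -4 (local maximum); x = 1 (local minimum); x = 3 (local maximum); x = 5 (local minimum)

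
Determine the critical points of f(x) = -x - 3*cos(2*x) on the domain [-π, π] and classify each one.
f'(x) = 6*sin(2*x) - 1

Solve f'(x) = 0 on [-π, π]:
  f'(x) = 0 ⇔ sin(2*x) = 1/6, i.e. 2*x = arcsin(1/6) + 2nπ or 2*x = π − arcsin(1/6) + 2nπ; keep the solutions lying in [-π, π].
  ⇒ x = -pi + asin(1/6)/2 ≈ -3.0579, -pi/2 - asin(1/6)/2 ≈ -1.6545, asin(1/6)/2 ≈ 0.0837, -asin(1/6)/2 + pi/2 ≈ 1.4871

f''(x) = 12*cos(2*x)
Second-derivative test at each critical point:
  f''(-3.0579) = 11.8322 > 0 → local minimum
  f''(-1.6545) = -11.8322 < 0 → local maximum
  f''(0.0837) = 11.8322 > 0 → local minimum
  f''(1.4871) = -11.8322 < 0 → local maximum

Critical points: x = -pi + asin(1/6)/2 ≈ -3.0579 (local minimum); x = -pi/2 - asin(1/6)/2 ≈ -1.6545 (local maximum); x = asin(1/6)/2 ≈ 0.0837 (local minimum); x = -asin(1/6)/2 + pi/2 ≈ 1.4871 (local maximum)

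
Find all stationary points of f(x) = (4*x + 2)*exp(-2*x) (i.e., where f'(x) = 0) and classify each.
f'(x) = -8*x*exp(-2*x)

Solve f'(x) = 0:
  f'(x) = (-8*x)·exp(-2*x) and exp(-2*x) > 0 for every x, so f'(x) = 0 ⇔ -8*x = 0.
  -8*x = 0.
  ⇒ x = 0

f''(x) = 8*(2*x - 1)*exp(-2*x)
Second-derivative test at each critical point:
  f''(0) = -8 < 0 → local maximum

Critical points: x = 0 (local maximum)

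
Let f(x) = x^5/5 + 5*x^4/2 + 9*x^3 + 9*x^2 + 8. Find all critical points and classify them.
f'(x) = x*(x^3 + 10*x^2 + 27*x + 18)

Solve f'(x) = 0:
  Factor: x^4 + 10*x^3 + 27*x^2 + 18*x = x*(x + 1)*(x + 3)*(x + 6) = 0.
  ⇒ x = -6, -3, -1, 0

f''(x) = 4*x^3 + 30*x^2 + 54*x + 18
Second-derivative test at each critical point:
  f''(-6) = -90 < 0 → local maximum
  f''(-3) = 18 > 0 → local minimum
  f''(-1) = -10 < 0 → local maximum
  f''(0) = 18 > 0 → local minimum

Critical points: x = -6 (local maximum); x = -3 (local minimum); x = -1 (local maximum); x = 0 (local minimum)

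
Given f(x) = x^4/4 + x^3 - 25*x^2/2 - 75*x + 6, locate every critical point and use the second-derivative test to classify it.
f'(x) = x^3 + 3*x^2 - 25*x - 75

Solve f'(x) = 0:
  Factor: x^3 + 3*x^2 - 25*x - 75 = (x - 5)*(x + 3)*(x + 5) = 0.
  ⇒ x = -5, -3, 5

f''(x) = 3*x^2 + 6*x - 25
Second-derivative test at each critical point:
  f''(-5) = 20 > 0 → local minimum
  f''(-3) = -16 < 0 → local maximum
  f''(5) = 80 > 0 → local minimum

Critical points: x = -5 (local minimum); x = -3 (local maximum); x = 5 (local minimum)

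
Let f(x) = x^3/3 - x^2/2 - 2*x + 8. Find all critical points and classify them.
f'(x) = x^2 - x - 2

Solve f'(x) = 0:
  Factor: x^2 - x - 2 = (x - 2)*(x + 1) = 0.
  ⇒ x = -1, 2

f''(x) = 2*x - 1
Second-derivative test at each critical point:
  f''(-1) = -3 < 0 → local maximum
  f''(2) = 3 > 0 → local minimum

Critical points: x = -1 (local maximum); x = 2 (local minimum)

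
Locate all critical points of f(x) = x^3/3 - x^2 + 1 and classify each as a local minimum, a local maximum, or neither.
f'(x) = x*(x - 2)

Solve f'(x) = 0:
  Factor: x^2 - 2*x = x*(x - 2) = 0.
  ⇒ x = 0, 2

f''(x) = 2*x - 2
Second-derivative test at each critical point:
  f''(0) = -2 < 0 → local maximum
  f''(2) = 2 > 0 → local minimum

Critical points: x = 0 (local maximum); x = 2 (local minimum)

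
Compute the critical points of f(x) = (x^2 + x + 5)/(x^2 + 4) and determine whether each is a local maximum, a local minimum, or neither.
f'(x) = (-x^2 - 2*x + 4)/(x^4 + 8*x^2 + 16)

Solve f'(x) = 0:
  f'(x) = -(x^2 + 2*x - 4)/(x^2 + 4)^2; the denominator is positive wherever f is defined, so f'(x) = 0 ⇔ -x^2 - 2*x + 4 = 0.
  x^2 + 2*x - 4 = 0 has no rational roots; quadratic formula: x = (-2 ± √20)/2.
  ⇒ x = -sqrt(5) - 1 ≈ -3.2361, -1 + sqrt(5) ≈ 1.2361

f''(x) = 2*(x^3 + 3*x^2 - 12*x - 4)/(x^6 + 12*x^4 + 48*x^2 + 64)
Second-derivative test at each critical point:
  f''(-3.2361) = 0.0214 > 0 → local minimum
  f''(1.2361) = -0.1464 < 0 → local maximum

Critical points: x = -sqrt(5) - 1 ≈ -3.2361 (local minimum); x = -1 + sqrt(5) ≈ 1.2361 (local maximum)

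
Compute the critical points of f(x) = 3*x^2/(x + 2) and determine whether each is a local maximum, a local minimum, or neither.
f'(x) = 3*x*(x + 4)/(x^2 + 4*x + 4)

Solve f'(x) = 0:
  f'(x) = 3*x*(x + 4)/(x + 2)^2; the denominator is positive wherever f is defined, so f'(x) = 0 ⇔ 3*x^2 + 12*x = 0.
  Factor: 3*x^2 + 12*x = 3*x*(x + 4) = 0.
  ⇒ x = -4, 0

f''(x) = 24/(x^3 + 6*x^2 + 12*x + 8)
Second-derivative test at each critical point:
  f''(-4) = -3 < 0 → local maximum
  f''(0) = 3 > 0 → local minimum

Critical points: x = -4 (local maximum); x = 0 (local minimum)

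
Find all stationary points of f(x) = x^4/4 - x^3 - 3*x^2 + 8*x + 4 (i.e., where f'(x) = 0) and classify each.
f'(x) = x^3 - 3*x^2 - 6*x + 8

Solve f'(x) = 0:
  Factor: x^3 - 3*x^2 - 6*x + 8 = (x - 4)*(x - 1)*(x + 2) = 0.
  ⇒ x = -2, 1, 4

f''(x) = 3*x^2 - 6*x - 6
Second-derivative test at each critical point:
  f''(-2) = 18 > 0 → local minimum
  f''(1) = -9 < 0 → local maximum
  f''(4) = 18 > 0 → local minimum

Critical points: x = -2 (local minimum); x = 1 (local maximum); x = 4 (local minimum)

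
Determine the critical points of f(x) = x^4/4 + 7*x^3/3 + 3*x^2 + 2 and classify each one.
f'(x) = x*(x^2 + 7*x + 6)

Solve f'(x) = 0:
  Factor: x^3 + 7*x^2 + 6*x = x*(x + 1)*(x + 6) = 0.
  ⇒ x = -6, -1, 0

f''(x) = 3*x^2 + 14*x + 6
Second-derivative test at each critical point:
  f''(-6) = 30 > 0 → local minimum
  f''(-1) = -5 < 0 → local maximum
  f''(0) = 6 > 0 → local minimum

Critical points: x = -6 (local minimum); x = -1 (local maximum); x = 0 (local minimum)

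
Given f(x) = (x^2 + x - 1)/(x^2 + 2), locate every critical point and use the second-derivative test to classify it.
f'(x) = (-x^2 + 6*x + 2)/(x^4 + 4*x^2 + 4)

Solve f'(x) = 0:
  f'(x) = -(x^2 - 6*x - 2)/(x^2 + 2)^2; the denominator is positive wherever f is defined, so f'(x) = 0 ⇔ -x^2 + 6*x + 2 = 0.
  x^2 - 6*x - 2 = 0 has no rational roots; quadratic formula: x = (6 ± √44)/2.
  ⇒ x = 3 - sqrt(11) ≈ -0.3166, 3 + sqrt(11) ≈ 6.3166

f''(x) = 2*(x^3 - 9*x^2 - 6*x + 6)/(x^6 + 6*x^4 + 12*x^2 + 8)
Second-derivative test at each critical point:
  f''(-0.3166) = 1.5038 > 0 → local minimum
  f''(6.3166) = -0.0038 < 0 → local maximum

Critical points: x = 3 - sqrt(11) ≈ -0.3166 (local minimum); x = 3 + sqrt(11) ≈ 6.3166 (local maximum)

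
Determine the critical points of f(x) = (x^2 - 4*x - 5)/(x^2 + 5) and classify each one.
f'(x) = 4*(x^2 + 5*x - 5)/(x^4 + 10*x^2 + 25)

Solve f'(x) = 0:
  f'(x) = 4*(x^2 + 5*x - 5)/(x^2 + 5)^2; the denominator is positive wherever f is defined, so f'(x) = 0 ⇔ 4*x^2 + 20*x - 20 = 0.
  Factor: 4*x^2 + 20*x - 20 = 4*(x^2 + 5*x - 5); x^2 + 5*x - 5 = 0 has no rational roots; quadratic formula: x = (-5 ± √45)/2.
  ⇒ x = -3*sqrt(5)/2 - 5/2 ≈ -5.8541, -5/2 + 3*sqrt(5)/2 ≈ 0.8541

f''(x) = 4*(-2*x^3 - 15*x^2 + 30*x + 25)/(x^6 + 15*x^4 + 75*x^2 + 125)
Second-derivative test at each critical point:
  f''(-5.8541) = -0.0174 < 0 → local maximum
  f''(0.8541) = 0.8174 > 0 → local minimum

Critical points: x = -3*sqrt(5)/2 - 5/2 ≈ -5.8541 (local maximum); x = -5/2 + 3*sqrt(5)/2 ≈ 0.8541 (local minimum)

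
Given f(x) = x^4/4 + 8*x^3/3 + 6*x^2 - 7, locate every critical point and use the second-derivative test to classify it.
f'(x) = x*(x^2 + 8*x + 12)

Solve f'(x) = 0:
  Factor: x^3 + 8*x^2 + 12*x = x*(x + 2)*(x + 6) = 0.
  ⇒ x = -6, -2, 0

f''(x) = 3*x^2 + 16*x + 12
Second-derivative test at each critical point:
  f''(-6) = 24 > 0 → local minimum
  f''(-2) = -8 < 0 → local maximum
  f''(0) = 12 > 0 → local minimum

Critical points: x = -6 (local minimum); x = -2 (local maximum); x = 0 (local minimum)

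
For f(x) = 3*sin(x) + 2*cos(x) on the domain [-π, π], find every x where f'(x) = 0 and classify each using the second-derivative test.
f'(x) = -2*sin(x) + 3*cos(x)

Solve f'(x) = 0 on [-π, π]:
  f'(x) = 0 ⇔ 3*cos(x) = 2*sin(x) ⇔ tan(x) = 3/2, i.e. x = arctan(3/2) + nπ; keep the solutions lying in [-π, π].
  ⇒ x = -pi + atan(3/2) ≈ -2.1588, atan(3/2) ≈ 0.9828

f''(x) = -3*sin(x) - 2*cos(x)
Second-derivative test at each critical point:
  f''(-2.1588) = 3.6056 > 0 → local minimum
  f''(0.9828) = -3.6056 < 0 → local maximum

Critical points: x = -pi + atan(3/2) ≈ -2.1588 (local minimum); x = atan(3/2) ≈ 0.9828 (local maximum)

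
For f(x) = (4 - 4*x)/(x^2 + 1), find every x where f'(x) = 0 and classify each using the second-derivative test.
f'(x) = 4*(-x^2 + 2*x*(x - 1) - 1)/(x^2 + 1)^2

Solve f'(x) = 0:
  f'(x) = 4*(x^2 - 2*x - 1)/(x^2 + 1)^2; the denominator is positive wherever f is defined, so f'(x) = 0 ⇔ 4*x^2 - 8*x - 4 = 0.
  Factor: 4*x^2 - 8*x - 4 = 4*(x^2 - 2*x - 1); x^2 - 2*x - 1 = 0 has no rational roots; quadratic formula: x = (2 ± √8)/2.
  ⇒ x = 1 - sqrt(2) ≈ -0.4142, 1 + sqrt(2) ≈ 2.4142

f''(x) = 8*(4*x^2*(1 - x) + (3*x - 1)*(x^2 + 1))/(x^2 + 1)^3
Second-derivative test at each critical point:
  f''(-0.4142) = -8.2426 < 0 → local maximum
  f''(2.4142) = 0.2426 > 0 → local minimum

Critical points: x = 1 - sqrt(2) ≈ -0.4142 (local maximum); x = 1 + sqrt(2) ≈ 2.4142 (local minimum)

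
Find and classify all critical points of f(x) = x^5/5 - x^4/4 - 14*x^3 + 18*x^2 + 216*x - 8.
f'(x) = x^4 - x^3 - 42*x^2 + 36*x + 216

Solve f'(x) = 0:
  Factor: x^4 - x^3 - 42*x^2 + 36*x + 216 = (x - 6)*(x - 3)*(x + 2)*(x + 6) = 0.
  ⇒ x = -6, -2, 3, 6

f''(x) = 4*x^3 - 3*x^2 - 84*x + 36
Second-derivative test at each critical point:
  f''(-6) = -432 < 0 → local maximum
  f''(-2) = 160 > 0 → local minimum
  f''(3) = -135 < 0 → local maximum
  f''(6) = 288 > 0 → local minimum

Critical points: x = -6 (local maximum); x = -2 (local minimum); x = 3 (local maximum); x = 6 (local minimum)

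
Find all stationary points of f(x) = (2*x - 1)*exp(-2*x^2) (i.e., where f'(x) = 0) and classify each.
f'(x) = 2*(-2*x*(2*x - 1) + 1)*exp(-2*x^2)

Solve f'(x) = 0:
  f'(x) = (-8*x^2 + 4*x + 2)·exp(-2*x^2) and exp(-2*x^2) > 0 for every x, so f'(x) = 0 ⇔ -8*x^2 + 4*x + 2 = 0.
  Factor: -8*x^2 + 4*x + 2 = -2*(4*x^2 - 2*x - 1); 4*x^2 - 2*x - 1 = 0 has no rational roots; quadratic formula: x = (2 ± √20)/8.
  ⇒ x = 1/4 - sqrt(5)/4 ≈ -0.3090, 1/4 + sqrt(5)/4 ≈ 0.8090

f''(x) = 4*(4*x^2*(2*x - 1) - 6*x + 1)*exp(-2*x^2)
Second-derivative test at each critical point:
  f''(-0.3090) = 7.3893 > 0 → local minimum
  f''(0.8090) = -2.4157 < 0 → local maximum

Critical points: x = 1/4 - sqrt(5)/4 ≈ -0.3090 (local minimum); x = 1/4 + sqrt(5)/4 ≈ 0.8090 (local maximum)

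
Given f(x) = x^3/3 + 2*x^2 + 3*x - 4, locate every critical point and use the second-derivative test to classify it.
f'(x) = x^2 + 4*x + 3

Solve f'(x) = 0:
  Factor: x^2 + 4*x + 3 = (x + 1)*(x + 3) = 0.
  ⇒ x = -3, -1

f''(x) = 2*x + 4
Second-derivative test at each critical point:
  f''(-3) = -2 < 0 → local maximum
  f''(-1) = 2 > 0 → local minimum

Critical points: x = -3 (local maximum); x = -1 (local minimum)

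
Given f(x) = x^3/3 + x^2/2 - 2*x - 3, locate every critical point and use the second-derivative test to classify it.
f'(x) = x^2 + x - 2

Solve f'(x) = 0:
  Factor: x^2 + x - 2 = (x - 1)*(x + 2) = 0.
  ⇒ x = -2, 1

f''(x) = 2*x + 1
Second-derivative test at each critical point:
  f''(-2) = -3 < 0 → local maximum
  f''(1) = 3 > 0 → local minimum

Critical points: x = -2 (local maximum); x = 1 (local minimum)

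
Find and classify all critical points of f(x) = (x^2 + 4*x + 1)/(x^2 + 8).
f'(x) = 2*(-2*x^2 + 7*x + 16)/(x^4 + 16*x^2 + 64)

Solve f'(x) = 0:
  f'(x) = -2*(2*x^2 - 7*x - 16)/(x^2 + 8)^2; the denominator is positive wherever f is defined, so f'(x) = 0 ⇔ -4*x^2 + 14*x + 32 = 0.
  Factor: -4*x^2 + 14*x + 32 = -2*(2*x^2 - 7*x - 16); 2*x^2 - 7*x - 16 = 0 has no rational roots; quadratic formula: x = (7 ± √177)/4.
  ⇒ x = 7/4 - sqrt(177)/4 ≈ -1.5760, 7/4 + sqrt(177)/4 ≈ 5.0760

f''(x) = 2*(4*x^3 - 21*x^2 - 96*x + 56)/(x^6 + 24*x^4 + 192*x^2 + 512)
Second-derivative test at each critical point:
  f''(-1.5760) = 0.2421 > 0 → local minimum
  f''(5.0760) = -0.0233 < 0 → local maximum

Critical points: x = 7/4 - sqrt(177)/4 ≈ -1.5760 (local minimum); x = 7/4 + sqrt(177)/4 ≈ 5.0760 (local maximum)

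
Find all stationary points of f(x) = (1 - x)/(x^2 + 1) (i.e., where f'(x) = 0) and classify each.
f'(x) = (-x^2 + 2*x*(x - 1) - 1)/(x^2 + 1)^2

Solve f'(x) = 0:
  f'(x) = (x^2 - 2*x - 1)/(x^2 + 1)^2; the denominator is positive wherever f is defined, so f'(x) = 0 ⇔ x^2 - 2*x - 1 = 0.
  x^2 - 2*x - 1 = 0 has no rational roots; quadratic formula: x = (2 ± √8)/2.
  ⇒ x = 1 - sqrt(2) ≈ -0.4142, 1 + sqrt(2) ≈ 2.4142

f''(x) = 2*(4*x^2*(1 - x) + (3*x - 1)*(x^2 + 1))/(x^2 + 1)^3
Second-derivative test at each critical point:
  f''(-0.4142) = -2.0607 < 0 → local maximum
  f''(2.4142) = 0.0607 > 0 → local minimum

Critical points: x = 1 - sqrt(2) ≈ -0.4142 (local maximum); x = 1 + sqrt(2) ≈ 2.4142 (local minimum)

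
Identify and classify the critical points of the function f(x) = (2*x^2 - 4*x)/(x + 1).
f'(x) = 2*(x^2 + 2*x - 2)/(x^2 + 2*x + 1)

Solve f'(x) = 0:
  f'(x) = 2*(x^2 + 2*x - 2)/(x + 1)^2; the denominator is positive wherever f is defined, so f'(x) = 0 ⇔ 2*x^2 + 4*x - 4 = 0.
  Factor: 2*x^2 + 4*x - 4 = 2*(x^2 + 2*x - 2); x^2 + 2*x - 2 = 0 has no rational roots; quadratic formula: x = (-2 ± √12)/2.
  ⇒ x = -sqrt(3) - 1 ≈ -2.7321, -1 + sqrt(3) ≈ 0.7321

f''(x) = 12/(x^3 + 3*x^2 + 3*x + 1)
Second-derivative test at each critical point:
  f''(-2.7321) = -2.3094 < 0 → local maximum
  f''(0.7321) = 2.3094 > 0 → local minimum

Critical points: x = -sqrt(3) - 1 ≈ -2.7321 (local maximum); x = -1 + sqrt(3) ≈ 0.7321 (local minimum)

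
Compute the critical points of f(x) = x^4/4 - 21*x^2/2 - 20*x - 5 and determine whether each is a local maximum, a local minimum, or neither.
f'(x) = x^3 - 21*x - 20

Solve f'(x) = 0:
  Factor: x^3 - 21*x - 20 = (x - 5)*(x + 1)*(x + 4) = 0.
  ⇒ x = -4, -1, 5

f''(x) = 3*x^2 - 21
Second-derivative test at each critical point:
  f''(-4) = 27 > 0 → local minimum
  f''(-1) = -18 < 0 → local maximum
  f''(5) = 54 > 0 → local minimum

Critical points: x = -4 (local minimum); x = -1 (local maximum); x = 5 (local minimum)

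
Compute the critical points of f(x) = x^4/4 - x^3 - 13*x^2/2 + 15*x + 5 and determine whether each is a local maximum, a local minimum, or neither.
f'(x) = x^3 - 3*x^2 - 13*x + 15

Solve f'(x) = 0:
  Factor: x^3 - 3*x^2 - 13*x + 15 = (x - 5)*(x - 1)*(x + 3) = 0.
  ⇒ x = -3, 1, 5

f''(x) = 3*x^2 - 6*x - 13
Second-derivative test at each critical point:
  f''(-3) = 32 > 0 → local minimum
  f''(1) = -16 < 0 → local maximum
  f''(5) = 32 > 0 → local minimum

Critical points: x = -3 (local minimum); x = 1 (local maximum); x = 5 (local minimum)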